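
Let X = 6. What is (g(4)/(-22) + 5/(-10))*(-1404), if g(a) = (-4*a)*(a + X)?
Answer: -104598/11 ≈ -9508.9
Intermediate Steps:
g(a) = -4*a*(6 + a) (g(a) = (-4*a)*(a + 6) = (-4*a)*(6 + a) = -4*a*(6 + a))
(g(4)/(-22) + 5/(-10))*(-1404) = (-4*4*(6 + 4)/(-22) + 5/(-10))*(-1404) = (-4*4*10*(-1/22) + 5*(-⅒))*(-1404) = (-160*(-1/22) - ½)*(-1404) = (80/11 - ½)*(-1404) = (149/22)*(-1404) = -104598/11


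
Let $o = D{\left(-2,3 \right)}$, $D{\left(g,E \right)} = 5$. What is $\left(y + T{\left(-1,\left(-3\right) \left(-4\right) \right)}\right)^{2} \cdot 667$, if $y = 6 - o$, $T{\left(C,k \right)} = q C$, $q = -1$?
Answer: $2668$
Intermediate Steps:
$o = 5$
$T{\left(C,k \right)} = - C$
$y = 1$ ($y = 6 - 5 = 1$)
$\left(y + T{\left(-1,\left(-3\right) \left(-4\right) \right)}\right)^{2} \cdot 667 = \left(1 - -1\right)^{2} \cdot 667 = \left(1 + 1\right)^{2} \cdot 667 = 2^{2} \cdot 667 = 4 \cdot 667 = 2668$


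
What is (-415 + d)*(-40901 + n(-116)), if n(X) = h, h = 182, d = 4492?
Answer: -166011363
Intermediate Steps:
n(X) = 182
(-415 + d)*(-40901 + n(-116)) = (-415 + 4492)*(-40901 + 182) = 4077*(-40719) = -166011363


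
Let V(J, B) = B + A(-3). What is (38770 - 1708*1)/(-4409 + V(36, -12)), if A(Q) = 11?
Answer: -2059/245 ≈ -8.4041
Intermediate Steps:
V(J, B) = 11 + B (V(J, B) = B + 11 = 11 + B)
(38770 - 1708*1)/(-4409 + V(36, -12)) = (38770 - 1708*1)/(-4409 + (11 - 12)) = (38770 - 1708)/(-4409 - 1) = 37062/(-4410) = 37062*(-1/4410) = -2059/245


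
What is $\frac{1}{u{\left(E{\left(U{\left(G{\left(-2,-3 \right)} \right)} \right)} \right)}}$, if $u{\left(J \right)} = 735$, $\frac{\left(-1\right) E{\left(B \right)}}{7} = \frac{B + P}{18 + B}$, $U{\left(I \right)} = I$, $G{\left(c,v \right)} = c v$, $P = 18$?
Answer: $\frac{1}{735} \approx 0.0013605$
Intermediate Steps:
$E{\left(B \right)} = -7$ ($E{\left(B \right)} = - 7 \frac{B + 18}{18 + B} = - 7 \frac{18 + B}{18 + B} = \left(-7\right) 1 = -7$)
$\frac{1}{u{\left(E{\left(U{\left(G{\left(-2,-3 \right)} \right)} \right)} \right)}} = \frac{1}{735}$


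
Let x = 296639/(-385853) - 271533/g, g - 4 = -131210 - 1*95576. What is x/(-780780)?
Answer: -12499812317/22773925085871960 ≈ -5.4887e-7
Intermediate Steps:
g = -226782 (g = 4 + (-131210 - 1*95576) = 4 + (-131210 - 95576) = 4 - 226786 = -226782)
x = 12499812317/29168171682 (x = 296639/(-385853) - 271533/(-226782) = 296639*(-1/385853) - 271533*(-1/226782) = -296639/385853 + 90511/75594 = 12499812317/29168171682 ≈ 0.42854)
x/(-780780) = (12499812317/29168171682)/(-780780) = (12499812317/29168171682)*(-1/780780) = -12499812317/22773925085871960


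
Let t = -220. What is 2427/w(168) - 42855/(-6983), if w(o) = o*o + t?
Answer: 1217059161/195551932 ≈ 6.2237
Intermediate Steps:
w(o) = -220 + o**2 (w(o) = o*o - 220 = o**2 - 220 = -220 + o**2)
2427/w(168) - 42855/(-6983) = 2427/(-220 + 168**2) - 42855/(-6983) = 2427/(-220 + 28224) - 42855*(-1/6983) = 2427/28004 + 42855/6983 = 1217059161/195551932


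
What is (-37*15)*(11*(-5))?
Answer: 30525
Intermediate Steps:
(-37*15)*(11*(-5)) = -555*(-55) = 30525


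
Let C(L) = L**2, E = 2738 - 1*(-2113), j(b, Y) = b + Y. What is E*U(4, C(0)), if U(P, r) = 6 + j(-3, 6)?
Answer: 43659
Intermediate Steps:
j(b, Y) = Y + b
E = 4851 (E = 2738 + 2113 = 4851)
U(P, r) = 9 (U(P, r) = 6 + (6 - 3) = 6 + 3 = 9)
E*U(4, C(0)) = 4851*9 = 43659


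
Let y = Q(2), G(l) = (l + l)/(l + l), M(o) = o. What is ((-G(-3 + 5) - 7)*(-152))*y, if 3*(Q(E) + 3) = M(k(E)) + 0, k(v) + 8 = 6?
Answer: -13376/3 ≈ -4458.7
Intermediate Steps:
k(v) = -2 (k(v) = -8 + 6 = -2)
G(l) = 1 (G(l) = (2*l)/((2*l)) = (2*l)*(1/(2*l)) = 1)
Q(E) = -11/3 (Q(E) = -3 + (-2 + 0)/3 = -3 + (1/3)*(-2) = -3 - 2/3 = -11/3)
y = -11/3 ≈ -3.6667
((-G(-3 + 5) - 7)*(-152))*y = ((-1*1 - 7)*(-152))*(-11/3) = ((-1 - 7)*(-152))*(-11/3) = -8*(-152)*(-11/3) = 1216*(-11/3) = -13376/3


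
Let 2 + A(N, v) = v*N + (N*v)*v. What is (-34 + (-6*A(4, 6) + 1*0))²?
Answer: 1060900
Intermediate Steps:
A(N, v) = -2 + N*v + N*v² (A(N, v) = -2 + (v*N + (N*v)*v) = -2 + (N*v + N*v²) = -2 + N*v + N*v²)
(-34 + (-6*A(4, 6) + 1*0))² = (-34 + (-6*(-2 + 4*6 + 4*6²) + 1*0))² = (-34 + (-6*(-2 + 24 + 4*36) + 0))² = (-34 + (-6*(-2 + 24 + 144) + 0))² = (-34 + (-6*166 + 0))² = (-34 + (-996 + 0))² = (-34 - 996)² = (-1030)² = 1060900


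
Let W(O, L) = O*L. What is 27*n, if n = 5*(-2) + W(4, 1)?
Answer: -162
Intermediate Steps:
W(O, L) = L*O
n = -6 (n = 5*(-2) + 1*4 = -10 + 4 = -6)
27*n = 27*(-6) = -162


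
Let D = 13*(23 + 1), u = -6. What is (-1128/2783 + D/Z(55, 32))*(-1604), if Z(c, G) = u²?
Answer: -110634296/8349 ≈ -13251.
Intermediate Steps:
Z(c, G) = 36 (Z(c, G) = (-6)² = 36)
D = 312 (D = 13*24 = 312)
(-1128/2783 + D/Z(55, 32))*(-1604) = (-1128/2783 + 312/36)*(-1604) = (-1128*1/2783 + 312*(1/36))*(-1604) = (-1128/2783 + 26/3)*(-1604) = (68974/8349)*(-1604) = -110634296/8349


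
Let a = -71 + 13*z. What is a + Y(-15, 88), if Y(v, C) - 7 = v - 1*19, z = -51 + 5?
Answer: -696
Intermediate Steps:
z = -46
Y(v, C) = -12 + v (Y(v, C) = 7 + (v - 1*19) = 7 + (v - 19) = 7 + (-19 + v) = -12 + v)
a = -669 (a = -71 + 13*(-46) = -71 - 598 = -669)
a + Y(-15, 88) = -669 + (-12 - 15) = -669 - 27 = -696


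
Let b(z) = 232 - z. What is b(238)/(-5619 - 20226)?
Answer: 2/8615 ≈ 0.00023215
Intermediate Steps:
b(238)/(-5619 - 20226) = (232 - 1*238)/(-5619 - 20226) = (232 - 238)/(-25845) = -6*(-1/25845) = 2/8615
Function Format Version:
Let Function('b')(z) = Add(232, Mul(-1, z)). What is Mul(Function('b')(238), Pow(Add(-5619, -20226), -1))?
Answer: Rational(2, 8615) ≈ 0.00023215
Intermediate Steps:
Mul(Function('b')(238), Pow(Add(-5619, -20226), -1)) = Mul(Add(232, Mul(-1, 238)), Pow(Add(-5619, -20226), -1)) = Mul(Add(232, -238), Pow(-25845, -1)) = Mul(-6, Rational(-1, 25845)) = Rational(2, 8615)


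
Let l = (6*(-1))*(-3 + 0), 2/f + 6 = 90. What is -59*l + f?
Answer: -44603/42 ≈ -1062.0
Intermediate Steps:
f = 1/42 (f = 2/(-6 + 90) = 2/84 = 2*(1/84) = 1/42 ≈ 0.023810)
l = 18 (l = -6*(-3) = 18)
-59*l + f = -59*18 + 1/42 = -1062 + 1/42 = -44603/42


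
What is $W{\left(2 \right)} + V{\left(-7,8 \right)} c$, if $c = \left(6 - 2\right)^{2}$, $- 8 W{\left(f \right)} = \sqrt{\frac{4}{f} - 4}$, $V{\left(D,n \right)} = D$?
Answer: $-112 - \frac{i \sqrt{2}}{8} \approx -112.0 - 0.17678 i$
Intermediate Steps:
$W{\left(f \right)} = - \frac{\sqrt{-4 + \frac{4}{f}}}{8}$ ($W{\left(f \right)} = - \frac{\sqrt{\frac{4}{f} - 4}}{8} = - \frac{\sqrt{-4 + \frac{4}{f}}}{8}$)
$c = 16$ ($c = 4^{2} = 16$)
$W{\left(2 \right)} + V{\left(-7,8 \right)} c = - \frac{\sqrt{- \frac{-1 + 2}{2}}}{4} - 112 = - \frac{\sqrt{\left(-1\right) \frac{1}{2} \cdot 1}}{4} - 112 = - \frac{\sqrt{- \frac{1}{2}}}{4} - 112 = - \frac{\frac{1}{2} i \sqrt{2}}{4} - 112 = - \frac{i \sqrt{2}}{8} - 112 = -112 - \frac{i \sqrt{2}}{8}$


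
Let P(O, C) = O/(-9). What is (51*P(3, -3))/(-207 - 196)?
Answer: 17/403 ≈ 0.042184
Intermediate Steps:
P(O, C) = -O/9 (P(O, C) = O*(-1/9) = -O/9)
(51*P(3, -3))/(-207 - 196) = (51*(-1/9*3))/(-207 - 196) = (51*(-1/3))/(-403) = -17*(-1/403) = 17/403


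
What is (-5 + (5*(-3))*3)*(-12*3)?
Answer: 1800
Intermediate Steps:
(-5 + (5*(-3))*3)*(-12*3) = (-5 - 15*3)*(-36) = (-5 - 45)*(-36) = -50*(-36) = 1800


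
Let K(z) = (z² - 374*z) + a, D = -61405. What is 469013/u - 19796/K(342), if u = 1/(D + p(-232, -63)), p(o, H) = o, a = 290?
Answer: -21999409806427/761 ≈ -2.8909e+10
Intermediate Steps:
K(z) = 290 + z² - 374*z (K(z) = (z² - 374*z) + 290 = 290 + z² - 374*z)
u = -1/61637 (u = 1/(-61405 - 232) = 1/(-61637) = -1/61637 ≈ -1.6224e-5)
469013/u - 19796/K(342) = 469013/(-1/61637) - 19796/(290 + 342² - 374*342) = 469013*(-61637) - 19796/(290 + 116964 - 127908) = -28908554281 - 19796/(-10654) = -28908554281 - 19796*(-1/10654) = -28908554281 + 1414/761 = -21999409806427/761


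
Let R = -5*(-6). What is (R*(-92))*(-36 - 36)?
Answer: 198720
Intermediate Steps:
R = 30
(R*(-92))*(-36 - 36) = (30*(-92))*(-36 - 36) = -2760*(-72) = 198720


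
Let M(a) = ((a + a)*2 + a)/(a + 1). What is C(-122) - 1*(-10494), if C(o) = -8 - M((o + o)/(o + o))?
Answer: 20967/2 ≈ 10484.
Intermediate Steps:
M(a) = 5*a/(1 + a) (M(a) = ((2*a)*2 + a)/(1 + a) = (4*a + a)/(1 + a) = (5*a)/(1 + a) = 5*a/(1 + a))
C(o) = -21/2 (C(o) = -8 - 5*(o + o)/(o + o)/(1 + (o + o)/(o + o)) = -8 - 5*(2*o)/((2*o))/(1 + (2*o)/((2*o))) = -8 - 5*(2*o)*(1/(2*o))/(1 + (2*o)*(1/(2*o))) = -8 - 5/(1 + 1) = -8 - 5/2 = -21/2)
C(-122) - 1*(-10494) = -21/2 - 1*(-10494) = -21/2 + 10494 = 20967/2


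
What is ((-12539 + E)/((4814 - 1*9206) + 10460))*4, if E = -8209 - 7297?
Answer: -28045/1517 ≈ -18.487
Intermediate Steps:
E = -15506
((-12539 + E)/((4814 - 1*9206) + 10460))*4 = ((-12539 - 15506)/((4814 - 1*9206) + 10460))*4 = -28045/((4814 - 9206) + 10460)*4 = -28045/(-4392 + 10460)*4 = -28045/6068*4 = -28045/1517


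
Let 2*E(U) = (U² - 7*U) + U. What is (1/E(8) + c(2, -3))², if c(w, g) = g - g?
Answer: 1/64 ≈ 0.015625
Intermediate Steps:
E(U) = U²/2 - 3*U (E(U) = ((U² - 7*U) + U)/2 = (U² - 6*U)/2 = U²/2 - 3*U)
c(w, g) = 0
(1/E(8) + c(2, -3))² = (1/((½)*8*(-6 + 8)) + 0)² = (1/((½)*8*2) + 0)² = (1/8 + 0)² = (⅛ + 0)² = (⅛)² = 1/64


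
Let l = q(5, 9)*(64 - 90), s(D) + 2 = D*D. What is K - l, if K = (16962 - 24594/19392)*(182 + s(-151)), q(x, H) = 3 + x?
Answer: 1259752102641/3232 ≈ 3.8977e+8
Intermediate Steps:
s(D) = -2 + D**2 (s(D) = -2 + D*D = -2 + D**2)
l = -208 (l = (3 + 5)*(64 - 90) = 8*(-26) = -208)
K = 1259751430385/3232 (K = (16962 - 24594/19392)*(182 + (-2 + (-151)**2)) = (16962 - 24594*1/19392)*(182 + (-2 + 22801)) = (16962 - 4099/3232)*(182 + 22799) = (54817085/3232)*22981 = 1259751430385/3232 ≈ 3.8977e+8)
K - l = 1259751430385/3232 - 1*(-208) = 1259751430385/3232 + 208 = 1259752102641/3232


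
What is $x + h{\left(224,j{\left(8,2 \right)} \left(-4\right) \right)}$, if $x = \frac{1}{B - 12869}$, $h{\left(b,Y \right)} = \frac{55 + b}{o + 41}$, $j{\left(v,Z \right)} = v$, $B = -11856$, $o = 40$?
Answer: $\frac{766466}{222525} \approx 3.4444$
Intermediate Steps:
$h{\left(b,Y \right)} = \frac{55}{81} + \frac{b}{81}$ ($h{\left(b,Y \right)} = \frac{55 + b}{40 + 41} = \frac{55 + b}{81} = \left(55 + b\right) \frac{1}{81} = \frac{55}{81} + \frac{b}{81}$)
$x = - \frac{1}{24725}$ ($x = \frac{1}{-11856 - 12869} = \frac{1}{-24725} = - \frac{1}{24725} \approx -4.0445 \cdot 10^{-5}$)
$x + h{\left(224,j{\left(8,2 \right)} \left(-4\right) \right)} = - \frac{1}{24725} + \left(\frac{55}{81} + \frac{1}{81} \cdot 224\right) = - \frac{1}{24725} + \left(\frac{55}{81} + \frac{224}{81}\right) = - \frac{1}{24725} + \frac{31}{9} = \frac{766466}{222525}$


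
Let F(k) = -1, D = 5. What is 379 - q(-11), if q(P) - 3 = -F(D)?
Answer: 375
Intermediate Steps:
q(P) = 4 (q(P) = 3 - 1*(-1) = 3 + 1 = 4)
379 - q(-11) = 379 - 1*4 = 379 - 4 = 375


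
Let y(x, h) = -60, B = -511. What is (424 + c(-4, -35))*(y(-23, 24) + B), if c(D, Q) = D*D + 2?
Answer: -252382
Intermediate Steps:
c(D, Q) = 2 + D² (c(D, Q) = D² + 2 = 2 + D²)
(424 + c(-4, -35))*(y(-23, 24) + B) = (424 + (2 + (-4)²))*(-60 - 511) = (424 + (2 + 16))*(-571) = (424 + 18)*(-571) = 442*(-571) = -252382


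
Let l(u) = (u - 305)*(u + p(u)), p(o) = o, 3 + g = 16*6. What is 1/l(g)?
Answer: -1/39432 ≈ -2.5360e-5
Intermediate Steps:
g = 93 (g = -3 + 16*6 = -3 + 96 = 93)
l(u) = 2*u*(-305 + u) (l(u) = (u - 305)*(u + u) = (-305 + u)*(2*u) = 2*u*(-305 + u))
1/l(g) = 1/(2*93*(-305 + 93)) = 1/(2*93*(-212)) = 1/(-39432) = -1/39432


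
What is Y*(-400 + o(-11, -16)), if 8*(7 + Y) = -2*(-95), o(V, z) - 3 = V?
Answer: -6834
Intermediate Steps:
o(V, z) = 3 + V
Y = 67/4 (Y = -7 + (-2*(-95))/8 = -7 + (⅛)*190 = -7 + 95/4 = 67/4 ≈ 16.750)
Y*(-400 + o(-11, -16)) = 67*(-400 + (3 - 11))/4 = 67*(-400 - 8)/4 = (67/4)*(-408) = -6834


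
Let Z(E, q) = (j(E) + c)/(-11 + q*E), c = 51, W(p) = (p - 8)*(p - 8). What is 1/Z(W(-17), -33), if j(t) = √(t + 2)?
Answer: -25058/47 + 1474*√627/141 ≈ -271.38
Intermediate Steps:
j(t) = √(2 + t)
W(p) = (-8 + p)² (W(p) = (-8 + p)*(-8 + p) = (-8 + p)²)
Z(E, q) = (51 + √(2 + E))/(-11 + E*q) (Z(E, q) = (√(2 + E) + 51)/(-11 + q*E) = (51 + √(2 + E))/(-11 + E*q))
1/Z(W(-17), -33) = 1/((51 + √(2 + (-8 - 17)²))/(-11 + (-8 - 17)²*(-33))) = 1/((51 + √(2 + (-25)²))/(-11 + (-25)²*(-33))) = 1/((51 + √(2 + 625))/(-11 + 625*(-33))) = 1/((51 + √627)/(-11 - 20625)) = 1/((51 + √627)/(-20636)) = 1/(-(51 + √627)/20636) = 1/(-51/20636 - √627/20636)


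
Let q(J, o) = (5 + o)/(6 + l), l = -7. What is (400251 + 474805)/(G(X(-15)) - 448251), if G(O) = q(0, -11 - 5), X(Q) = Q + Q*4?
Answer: -4207/2155 ≈ -1.9522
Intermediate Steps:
X(Q) = 5*Q (X(Q) = Q + 4*Q = 5*Q)
q(J, o) = -5 - o (q(J, o) = (5 + o)/(6 - 7) = (5 + o)/(-1) = (5 + o)*(-1) = -5 - o)
G(O) = 11 (G(O) = -5 - (-11 - 5) = -5 - 1*(-16) = -5 + 16 = 11)
(400251 + 474805)/(G(X(-15)) - 448251) = (400251 + 474805)/(11 - 448251) = 875056/(-448240) = 875056*(-1/448240) = -4207/2155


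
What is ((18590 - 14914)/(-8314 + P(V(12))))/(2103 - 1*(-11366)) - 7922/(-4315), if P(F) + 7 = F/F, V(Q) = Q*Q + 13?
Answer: 44386996791/24177393760 ≈ 1.8359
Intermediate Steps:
V(Q) = 13 + Q² (V(Q) = Q² + 13 = 13 + Q²)
P(F) = -6 (P(F) = -7 + F/F = -7 + 1 = -6)
((18590 - 14914)/(-8314 + P(V(12))))/(2103 - 1*(-11366)) - 7922/(-4315) = ((18590 - 14914)/(-8314 - 6))/(2103 - 1*(-11366)) - 7922/(-4315) = (3676/(-8320))/(2103 + 11366) - 7922*(-1/4315) = (3676*(-1/8320))/13469 + 7922/4315 = -919/2080*1/13469 + 7922/4315 = -919/28015520 + 7922/4315 = 44386996791/24177393760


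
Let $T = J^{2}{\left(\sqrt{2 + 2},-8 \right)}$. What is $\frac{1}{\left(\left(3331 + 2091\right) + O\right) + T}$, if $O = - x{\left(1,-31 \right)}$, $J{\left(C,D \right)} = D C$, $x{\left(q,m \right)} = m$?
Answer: $\frac{1}{5709} \approx 0.00017516$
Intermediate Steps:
$J{\left(C,D \right)} = C D$
$O = 31$ ($O = \left(-1\right) \left(-31\right) = 31$)
$T = 256$ ($T = \left(\sqrt{2 + 2} \left(-8\right)\right)^{2} = \left(\sqrt{4} \left(-8\right)\right)^{2} = \left(2 \left(-8\right)\right)^{2} = \left(-16\right)^{2} = 256$)
$\frac{1}{\left(\left(3331 + 2091\right) + O\right) + T} = \frac{1}{\left(\left(3331 + 2091\right) + 31\right) + 256} = \frac{1}{\left(5422 + 31\right) + 256} = \frac{1}{5453 + 256} = \frac{1}{5709}$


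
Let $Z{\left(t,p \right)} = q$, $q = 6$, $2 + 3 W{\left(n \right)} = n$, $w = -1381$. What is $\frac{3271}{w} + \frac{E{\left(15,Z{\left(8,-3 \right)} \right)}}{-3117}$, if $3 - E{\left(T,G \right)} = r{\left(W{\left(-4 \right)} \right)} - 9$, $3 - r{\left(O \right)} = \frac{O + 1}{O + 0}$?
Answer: $- \frac{20417653}{8609154} \approx -2.3716$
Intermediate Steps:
$W{\left(n \right)} = - \frac{2}{3} + \frac{n}{3}$
$Z{\left(t,p \right)} = 6$
$r{\left(O \right)} = 3 - \frac{1 + O}{O}$ ($r{\left(O \right)} = 3 - \frac{O + 1}{O + 0} = 3 - \frac{1 + O}{O}$)
$E{\left(T,G \right)} = \frac{19}{2}$ ($E{\left(T,G \right)} = 3 - \left(\left(2 - \frac{1}{- \frac{2}{3} + \frac{1}{3} \left(-4\right)}\right) - 9\right) = 3 - \left(\left(2 - \frac{1}{- \frac{2}{3} - \frac{4}{3}}\right) - 9\right) = 3 - \left(\left(2 - \frac{1}{-2}\right) - 9\right) = 3 - \left(\left(2 - - \frac{1}{2}\right) - 9\right) = 3 - \left(\left(2 + \frac{1}{2}\right) - 9\right) = 3 - \left(\frac{5}{2} - 9\right) = 3 - - \frac{13}{2} = 3 + \frac{13}{2} = \frac{19}{2}$)
$\frac{3271}{w} + \frac{E{\left(15,Z{\left(8,-3 \right)} \right)}}{-3117} = \frac{3271}{-1381} + \frac{19}{2 \left(-3117\right)} = 3271 \left(- \frac{1}{1381}\right) + \frac{19}{2} \left(- \frac{1}{3117}\right) = - \frac{3271}{1381} - \frac{19}{6234} = - \frac{20417653}{8609154}$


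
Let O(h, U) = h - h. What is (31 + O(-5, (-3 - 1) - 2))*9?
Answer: 279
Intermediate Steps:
O(h, U) = 0
(31 + O(-5, (-3 - 1) - 2))*9 = (31 + 0)*9 = 31*9 = 279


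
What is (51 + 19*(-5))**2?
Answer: 1936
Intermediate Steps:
(51 + 19*(-5))**2 = (51 - 95)**2 = (-44)**2 = 1936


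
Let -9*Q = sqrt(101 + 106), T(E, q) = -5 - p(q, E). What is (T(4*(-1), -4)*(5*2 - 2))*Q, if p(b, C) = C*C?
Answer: 56*sqrt(23) ≈ 268.57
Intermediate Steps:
p(b, C) = C**2
T(E, q) = -5 - E**2
Q = -sqrt(23)/3 (Q = -sqrt(101 + 106)/9 = -sqrt(23)/3 ≈ -1.5986)
(T(4*(-1), -4)*(5*2 - 2))*Q = ((-5 - (4*(-1))**2)*(5*2 - 2))*(-sqrt(23)/3) = ((-5 - 1*(-4)**2)*(10 - 2))*(-sqrt(23)/3) = ((-5 - 1*16)*8)*(-sqrt(23)/3) = ((-5 - 16)*8)*(-sqrt(23)/3) = (-21*8)*(-sqrt(23)/3) = -(-56)*sqrt(23) = 56*sqrt(23)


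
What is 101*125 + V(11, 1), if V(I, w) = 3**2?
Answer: 12634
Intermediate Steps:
V(I, w) = 9
101*125 + V(11, 1) = 101*125 + 9 = 12625 + 9 = 12634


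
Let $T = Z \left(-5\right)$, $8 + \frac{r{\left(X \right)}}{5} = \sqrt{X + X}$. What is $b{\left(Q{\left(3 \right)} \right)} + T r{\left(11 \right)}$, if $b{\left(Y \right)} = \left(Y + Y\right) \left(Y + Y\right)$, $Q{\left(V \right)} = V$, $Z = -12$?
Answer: $-2364 + 300 \sqrt{22} \approx -956.88$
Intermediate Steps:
$r{\left(X \right)} = -40 + 5 \sqrt{2} \sqrt{X}$ ($r{\left(X \right)} = -40 + 5 \sqrt{X + X} = -40 + 5 \sqrt{2 X} = -40 + 5 \sqrt{2} \sqrt{X}$)
$b{\left(Y \right)} = 4 Y^{2}$ ($b{\left(Y \right)} = 2 Y 2 Y = 4 Y^{2}$)
$T = 60$ ($T = \left(-12\right) \left(-5\right) = 60$)
$b{\left(Q{\left(3 \right)} \right)} + T r{\left(11 \right)} = 4 \cdot 3^{2} + 60 \left(-40 + 5 \sqrt{2} \sqrt{11}\right) = 4 \cdot 9 + 60 \left(-40 + 5 \sqrt{22}\right) = 36 - \left(2400 - 300 \sqrt{22}\right) = -2364 + 300 \sqrt{22}$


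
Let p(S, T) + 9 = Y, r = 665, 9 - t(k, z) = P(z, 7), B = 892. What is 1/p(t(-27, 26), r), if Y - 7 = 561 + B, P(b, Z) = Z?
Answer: 1/1451 ≈ 0.00068918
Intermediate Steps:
t(k, z) = 2 (t(k, z) = 9 - 1*7 = 9 - 7 = 2)
Y = 1460 (Y = 7 + (561 + 892) = 7 + 1453 = 1460)
p(S, T) = 1451 (p(S, T) = -9 + 1460 = 1451)
1/p(t(-27, 26), r) = 1/1451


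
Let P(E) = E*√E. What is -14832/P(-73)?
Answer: -14832*I*√73/5329 ≈ -23.78*I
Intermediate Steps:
P(E) = E^(3/2)
-14832/P(-73) = -14832*I*√73/5329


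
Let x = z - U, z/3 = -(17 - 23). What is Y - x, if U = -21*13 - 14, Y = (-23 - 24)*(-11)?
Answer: 212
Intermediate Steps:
z = 18 (z = 3*(-(17 - 23)) = 3*(-1*(-6)) = 3*6 = 18)
Y = 517 (Y = -47*(-11) = 517)
U = -287 (U = -273 - 14 = -287)
x = 305 (x = 18 - 1*(-287) = 18 + 287 = 305)
Y - x = 517 - 1*305 = 517 - 305 = 212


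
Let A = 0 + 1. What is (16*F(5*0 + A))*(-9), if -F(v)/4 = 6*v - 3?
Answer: 1728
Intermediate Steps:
A = 1
F(v) = 12 - 24*v (F(v) = -4*(6*v - 3) = -4*(-3 + 6*v) = 12 - 24*v)
(16*F(5*0 + A))*(-9) = (16*(12 - 24*(5*0 + 1)))*(-9) = (16*(12 - 24*(0 + 1)))*(-9) = (16*(12 - 24*1))*(-9) = (16*(12 - 24))*(-9) = (16*(-12))*(-9) = -192*(-9) = 1728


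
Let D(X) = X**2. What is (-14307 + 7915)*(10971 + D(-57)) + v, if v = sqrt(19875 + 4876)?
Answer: -90894240 + sqrt(24751) ≈ -9.0894e+7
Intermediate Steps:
v = sqrt(24751) ≈ 157.32
(-14307 + 7915)*(10971 + D(-57)) + v = (-14307 + 7915)*(10971 + (-57)**2) + sqrt(24751) = -6392*(10971 + 3249) + sqrt(24751) = -6392*14220 + sqrt(24751) = -90894240 + sqrt(24751)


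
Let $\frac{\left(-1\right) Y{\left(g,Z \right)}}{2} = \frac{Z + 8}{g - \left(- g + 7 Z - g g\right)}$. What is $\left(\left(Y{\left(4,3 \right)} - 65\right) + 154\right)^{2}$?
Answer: $\frac{60025}{9} \approx 6669.4$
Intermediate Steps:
$Y{\left(g,Z \right)} = - \frac{2 \left(8 + Z\right)}{g^{2} - 7 Z + 2 g}$ ($Y{\left(g,Z \right)} = - 2 \frac{Z + 8}{g - \left(- g + 7 Z - g g\right)} = - 2 \frac{8 + Z}{g - \left(- g - g^{2} + 7 Z\right)} = - 2 \frac{8 + Z}{g + \left(g + g^{2} - 7 Z\right)} = - 2 \frac{8 + Z}{g^{2} - 7 Z + 2 g} = - \frac{2 \left(8 + Z\right)}{g^{2} - 7 Z + 2 g}$)
$\left(\left(Y{\left(4,3 \right)} - 65\right) + 154\right)^{2} = \left(\left(\frac{2 \left(-8 - 3\right)}{4^{2} - 21 + 2 \cdot 4} - 65\right) + 154\right)^{2} = \left(\left(\frac{2 \left(-8 - 3\right)}{16 - 21 + 8} - 65\right) + 154\right)^{2} = \left(\left(2 \cdot \frac{1}{3} \left(-11\right) - 65\right) + 154\right)^{2} = \left(\left(- \frac{22}{3} - 65\right) + 154\right)^{2} = \left(- \frac{217}{3} + 154\right)^{2} = \left(\frac{245}{3}\right)^{2} = \frac{60025}{9}$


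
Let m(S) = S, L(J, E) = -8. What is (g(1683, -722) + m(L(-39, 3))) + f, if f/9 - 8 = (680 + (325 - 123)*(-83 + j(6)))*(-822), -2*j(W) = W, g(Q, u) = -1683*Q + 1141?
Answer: 120656132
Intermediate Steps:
g(Q, u) = 1141 - 1683*Q
j(W) = -W/2
f = 123487488 (f = 72 + 9*((680 + (325 - 123)*(-83 - 1/2*6))*(-822)) = 72 + 9*((680 + 202*(-83 - 3))*(-822)) = 72 + 9*((680 + 202*(-86))*(-822)) = 72 + 9*((680 - 17372)*(-822)) = 72 + 9*(-16692*(-822)) = 72 + 9*13720824 = 72 + 123487416 = 123487488)
(g(1683, -722) + m(L(-39, 3))) + f = ((1141 - 1683*1683) - 8) + 123487488 = ((1141 - 2832489) - 8) + 123487488 = (-2831348 - 8) + 123487488 = -2831356 + 123487488 = 120656132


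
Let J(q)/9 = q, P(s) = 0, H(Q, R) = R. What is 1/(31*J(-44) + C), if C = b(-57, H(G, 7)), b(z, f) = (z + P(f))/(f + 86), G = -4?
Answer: -31/380575 ≈ -8.1456e-5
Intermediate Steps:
J(q) = 9*q
b(z, f) = z/(86 + f) (b(z, f) = (z + 0)/(f + 86) = z/(86 + f))
C = -19/31 (C = -57/(86 + 7) = -57/93 = -57*1/93 = -19/31 ≈ -0.61290)
1/(31*J(-44) + C) = 1/(31*(9*(-44)) - 19/31) = 1/(31*(-396) - 19/31) = 1/(-12276 - 19/31) = 1/(-380575/31) = -31/380575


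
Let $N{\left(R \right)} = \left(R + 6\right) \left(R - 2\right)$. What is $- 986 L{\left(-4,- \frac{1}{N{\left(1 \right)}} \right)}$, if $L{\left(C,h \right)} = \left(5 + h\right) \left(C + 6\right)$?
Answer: $- \frac{70992}{7} \approx -10142.0$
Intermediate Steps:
$N{\left(R \right)} = \left(-2 + R\right) \left(6 + R\right)$ ($N{\left(R \right)} = \left(6 + R\right) \left(-2 + R\right) = \left(-2 + R\right) \left(6 + R\right)$)
$L{\left(C,h \right)} = \left(5 + h\right) \left(6 + C\right)$
$- 986 L{\left(-4,- \frac{1}{N{\left(1 \right)}} \right)} = - 986 \left(30 + 5 \left(-4\right) + 6 \left(- \frac{1}{-12 + 1^{2} + 4 \cdot 1}\right) - 4 \left(- \frac{1}{-12 + 1^{2} + 4 \cdot 1}\right)\right) = - 986 \left(30 - 20 + 6 \left(- \frac{1}{-12 + 1 + 4}\right) - 4 \left(- \frac{1}{-12 + 1 + 4}\right)\right) = - 986 \left(30 - 20 + 6 \left(- \frac{1}{-7}\right) - 4 \left(- \frac{1}{-7}\right)\right) = - 986 \left(30 - 20 + 6 \left(\left(-1\right) \left(- \frac{1}{7}\right)\right) - 4 \left(\left(-1\right) \left(- \frac{1}{7}\right)\right)\right) = - 986 \left(30 - 20 + 6 \cdot \frac{1}{7} - \frac{4}{7}\right) = - 986 \left(30 - 20 + \frac{6}{7} - \frac{4}{7}\right) = \left(-986\right) \frac{72}{7} = - \frac{70992}{7}$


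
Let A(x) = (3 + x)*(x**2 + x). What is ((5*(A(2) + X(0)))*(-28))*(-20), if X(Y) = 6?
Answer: 100800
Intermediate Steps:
A(x) = (3 + x)*(x + x**2)
((5*(A(2) + X(0)))*(-28))*(-20) = ((5*(2*(3 + 2**2 + 4*2) + 6))*(-28))*(-20) = ((5*(2*(3 + 4 + 8) + 6))*(-28))*(-20) = ((5*(2*15 + 6))*(-28))*(-20) = ((5*(30 + 6))*(-28))*(-20) = ((5*36)*(-28))*(-20) = (180*(-28))*(-20) = -5040*(-20) = 100800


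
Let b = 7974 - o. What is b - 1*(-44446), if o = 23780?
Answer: 28640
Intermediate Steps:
b = -15806 (b = 7974 - 1*23780 = 7974 - 23780 = -15806)
b - 1*(-44446) = -15806 - 1*(-44446) = -15806 + 44446 = 28640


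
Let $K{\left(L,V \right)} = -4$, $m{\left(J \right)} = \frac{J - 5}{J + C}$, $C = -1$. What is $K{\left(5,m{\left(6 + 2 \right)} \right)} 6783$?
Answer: $-27132$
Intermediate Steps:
$m{\left(J \right)} = \frac{-5 + J}{-1 + J}$ ($m{\left(J \right)} = \frac{J - 5}{J - 1} = \frac{-5 + J}{-1 + J}$)
$K{\left(5,m{\left(6 + 2 \right)} \right)} 6783 = \left(-4\right) 6783 = -27132$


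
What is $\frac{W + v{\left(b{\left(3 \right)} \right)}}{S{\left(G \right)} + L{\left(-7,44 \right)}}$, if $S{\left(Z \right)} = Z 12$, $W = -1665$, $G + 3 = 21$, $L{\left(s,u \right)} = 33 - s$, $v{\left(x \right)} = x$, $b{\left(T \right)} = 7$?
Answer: $- \frac{829}{128} \approx -6.4766$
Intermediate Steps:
$G = 18$ ($G = -3 + 21 = 18$)
$S{\left(Z \right)} = 12 Z$
$\frac{W + v{\left(b{\left(3 \right)} \right)}}{S{\left(G \right)} + L{\left(-7,44 \right)}} = \frac{-1665 + 7}{12 \cdot 18 + \left(33 - -7\right)} = - \frac{1658}{216 + \left(33 + 7\right)} = - \frac{1658}{216 + 40} = - \frac{1658}{256} = \left(-1658\right) \frac{1}{256} = - \frac{829}{128}$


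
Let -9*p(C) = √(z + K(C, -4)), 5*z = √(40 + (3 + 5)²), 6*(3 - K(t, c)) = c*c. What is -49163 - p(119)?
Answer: -49163 + √(75 + 90*√26)/135 ≈ -49163.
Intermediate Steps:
K(t, c) = 3 - c²/6 (K(t, c) = 3 - c*c/6 = 3 - c²/6)
z = 2*√26/5 (z = √(40 + (3 + 5)²)/5 = √(40 + 8²)/5 = √(40 + 64)/5 = √104/5 = (2*√26)/5 = 2*√26/5 ≈ 2.0396)
p(C) = -√(⅓ + 2*√26/5)/9 (p(C) = -√(2*√26/5 + (3 - ⅙*(-4)²))/9 = -√(2*√26/5 + (3 - ⅙*16))/9 = -√(2*√26/5 + (3 - 8/3))/9 = -√(2*√26/5 + ⅓)/9 = -√(⅓ + 2*√26/5)/9)
-49163 - p(119) = -49163 - (-1)*√(75 + 90*√26)/135 = -49163 + √(75 + 90*√26)/135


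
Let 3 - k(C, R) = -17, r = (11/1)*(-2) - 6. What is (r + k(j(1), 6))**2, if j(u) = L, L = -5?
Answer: 64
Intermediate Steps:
j(u) = -5
r = -28 (r = (11*1)*(-2) - 6 = 11*(-2) - 6 = -22 - 6 = -28)
k(C, R) = 20 (k(C, R) = 3 - 1*(-17) = 3 + 17 = 20)
(r + k(j(1), 6))**2 = (-28 + 20)**2 = (-8)**2 = 64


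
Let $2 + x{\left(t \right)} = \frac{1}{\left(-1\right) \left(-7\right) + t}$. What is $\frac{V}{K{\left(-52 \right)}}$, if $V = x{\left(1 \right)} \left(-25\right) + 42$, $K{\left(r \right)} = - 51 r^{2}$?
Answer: $- \frac{237}{367744} \approx -0.00064447$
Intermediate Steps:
$x{\left(t \right)} = -2 + \frac{1}{7 + t}$ ($x{\left(t \right)} = -2 + \frac{1}{\left(-1\right) \left(-7\right) + t} = -2 + \frac{1}{7 + t}$)
$V = \frac{711}{8}$ ($V = \frac{-13 - 2}{7 + 1} \left(-25\right) + 42 = \frac{-13 - 2}{8} \left(-25\right) + 42 = \frac{1}{8} \left(-15\right) \left(-25\right) + 42 = \left(- \frac{15}{8}\right) \left(-25\right) + 42 = \frac{375}{8} + 42 = \frac{711}{8} \approx 88.875$)
$\frac{V}{K{\left(-52 \right)}} = \frac{711}{8 \left(- 51 \left(-52\right)^{2}\right)} = \frac{711}{8 \left(\left(-51\right) 2704\right)} = \frac{711}{8 \left(-137904\right)} = \frac{711}{8} \left(- \frac{1}{137904}\right) = - \frac{237}{367744}$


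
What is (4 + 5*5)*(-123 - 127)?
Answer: -7250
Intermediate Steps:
(4 + 5*5)*(-123 - 127) = (4 + 25)*(-250) = 29*(-250) = -7250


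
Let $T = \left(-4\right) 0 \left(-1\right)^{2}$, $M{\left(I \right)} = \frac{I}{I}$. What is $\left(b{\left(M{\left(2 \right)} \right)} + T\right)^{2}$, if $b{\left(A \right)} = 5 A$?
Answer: $25$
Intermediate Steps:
$M{\left(I \right)} = 1$
$T = 0$ ($T = 0 \cdot 1 = 0$)
$\left(b{\left(M{\left(2 \right)} \right)} + T\right)^{2} = \left(5 \cdot 1 + 0\right)^{2} = \left(5 + 0\right)^{2} = 5^{2} = 25$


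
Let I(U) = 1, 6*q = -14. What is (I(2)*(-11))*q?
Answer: 77/3 ≈ 25.667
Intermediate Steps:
q = -7/3 (q = (⅙)*(-14) = -7/3 ≈ -2.3333)
(I(2)*(-11))*q = (1*(-11))*(-7/3) = -11*(-7/3) = 77/3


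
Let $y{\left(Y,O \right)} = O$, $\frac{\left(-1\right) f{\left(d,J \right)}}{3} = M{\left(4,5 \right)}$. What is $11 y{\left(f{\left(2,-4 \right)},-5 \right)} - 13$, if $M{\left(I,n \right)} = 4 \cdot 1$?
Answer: $-68$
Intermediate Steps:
$M{\left(I,n \right)} = 4$
$f{\left(d,J \right)} = -12$ ($f{\left(d,J \right)} = \left(-3\right) 4 = -12$)
$11 y{\left(f{\left(2,-4 \right)},-5 \right)} - 13 = 11 \left(-5\right) - 13 = -55 - 13 = -68$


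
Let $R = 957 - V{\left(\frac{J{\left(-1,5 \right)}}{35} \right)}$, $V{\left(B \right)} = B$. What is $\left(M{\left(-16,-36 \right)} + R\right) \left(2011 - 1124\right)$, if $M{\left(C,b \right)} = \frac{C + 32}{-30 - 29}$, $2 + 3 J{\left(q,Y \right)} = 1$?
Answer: $\frac{5257243678}{6195} \approx 8.4863 \cdot 10^{5}$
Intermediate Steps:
$J{\left(q,Y \right)} = - \frac{1}{3}$ ($J{\left(q,Y \right)} = - \frac{2}{3} + \frac{1}{3} \cdot 1 = - \frac{2}{3} + \frac{1}{3} = - \frac{1}{3}$)
$R = \frac{100486}{105}$ ($R = 957 - - \frac{1}{3 \cdot 35} = 957 - \left(- \frac{1}{3}\right) \frac{1}{35} = 957 - - \frac{1}{105} = 957 + \frac{1}{105} = \frac{100486}{105} \approx 957.01$)
$M{\left(C,b \right)} = - \frac{32}{59} - \frac{C}{59}$ ($M{\left(C,b \right)} = \frac{32 + C}{-59} = \left(32 + C\right) \left(- \frac{1}{59}\right) = - \frac{32}{59} - \frac{C}{59}$)
$\left(M{\left(-16,-36 \right)} + R\right) \left(2011 - 1124\right) = \left(\left(- \frac{32}{59} - - \frac{16}{59}\right) + \frac{100486}{105}\right) \left(2011 - 1124\right) = \left(\left(- \frac{32}{59} + \frac{16}{59}\right) + \frac{100486}{105}\right) 887 = \left(- \frac{16}{59} + \frac{100486}{105}\right) 887 = \frac{5926994}{6195} \cdot 887 = \frac{5257243678}{6195}$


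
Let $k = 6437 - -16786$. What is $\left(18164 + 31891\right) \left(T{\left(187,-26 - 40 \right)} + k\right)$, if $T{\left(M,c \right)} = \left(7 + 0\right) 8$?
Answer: $1165230345$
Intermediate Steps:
$T{\left(M,c \right)} = 56$ ($T{\left(M,c \right)} = 7 \cdot 8 = 56$)
$k = 23223$ ($k = 6437 + 16786 = 23223$)
$\left(18164 + 31891\right) \left(T{\left(187,-26 - 40 \right)} + k\right) = \left(18164 + 31891\right) \left(56 + 23223\right) = 50055 \cdot 23279 = 1165230345$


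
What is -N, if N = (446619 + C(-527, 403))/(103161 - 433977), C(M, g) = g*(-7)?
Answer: 221899/165408 ≈ 1.3415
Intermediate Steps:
C(M, g) = -7*g
N = -221899/165408 (N = (446619 - 7*403)/(103161 - 433977) = (446619 - 2821)/(-330816) = 443798*(-1/330816) = -221899/165408 ≈ -1.3415)
-N = -1*(-221899/165408) = 221899/165408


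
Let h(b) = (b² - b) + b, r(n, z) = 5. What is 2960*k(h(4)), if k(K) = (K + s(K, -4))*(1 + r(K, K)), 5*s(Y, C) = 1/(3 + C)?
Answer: 280608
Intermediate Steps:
s(Y, C) = 1/(5*(3 + C))
h(b) = b²
k(K) = -6/5 + 6*K (k(K) = (K + 1/(5*(3 - 4)))*(1 + 5) = (K + (⅕)/(-1))*6 = (K + (⅕)*(-1))*6 = (K - ⅕)*6 = (-⅕ + K)*6 = -6/5 + 6*K)
2960*k(h(4)) = 2960*(-6/5 + 6*4²) = 2960*(-6/5 + 6*16) = 2960*(-6/5 + 96) = 2960*(474/5) = 280608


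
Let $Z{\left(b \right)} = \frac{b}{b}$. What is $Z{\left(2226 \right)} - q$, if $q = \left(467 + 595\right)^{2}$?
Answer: $-1127843$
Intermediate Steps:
$q = 1127844$ ($q = 1062^{2} = 1127844$)
$Z{\left(b \right)} = 1$
$Z{\left(2226 \right)} - q = 1 - 1127844 = -1127843$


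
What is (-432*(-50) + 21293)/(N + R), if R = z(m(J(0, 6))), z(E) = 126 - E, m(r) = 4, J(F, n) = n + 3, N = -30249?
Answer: -42893/30127 ≈ -1.4237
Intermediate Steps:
J(F, n) = 3 + n
R = 122 (R = 126 - 1*4 = 126 - 4 = 122)
(-432*(-50) + 21293)/(N + R) = (-432*(-50) + 21293)/(-30249 + 122) = (21600 + 21293)/(-30127) = 42893*(-1/30127) = -42893/30127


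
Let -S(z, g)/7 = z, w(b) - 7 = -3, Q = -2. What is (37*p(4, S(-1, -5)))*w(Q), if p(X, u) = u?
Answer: 1036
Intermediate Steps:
w(b) = 4 (w(b) = 7 - 3 = 4)
S(z, g) = -7*z
(37*p(4, S(-1, -5)))*w(Q) = (37*(-7*(-1)))*4 = (37*7)*4 = 259*4 = 1036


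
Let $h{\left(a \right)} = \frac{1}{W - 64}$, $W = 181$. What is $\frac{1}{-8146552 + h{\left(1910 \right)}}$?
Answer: $- \frac{117}{953146583} \approx -1.2275 \cdot 10^{-7}$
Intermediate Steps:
$h{\left(a \right)} = \frac{1}{117}$ ($h{\left(a \right)} = \frac{1}{181 - 64} = \frac{1}{117}$)
$\frac{1}{-8146552 + h{\left(1910 \right)}} = \frac{1}{-8146552 + \frac{1}{117}} = \frac{1}{- \frac{953146583}{117}} = - \frac{117}{953146583}$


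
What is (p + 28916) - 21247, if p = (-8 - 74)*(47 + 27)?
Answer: 1601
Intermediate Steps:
p = -6068 (p = -82*74 = -6068)
(p + 28916) - 21247 = (-6068 + 28916) - 21247 = 22848 - 21247 = 1601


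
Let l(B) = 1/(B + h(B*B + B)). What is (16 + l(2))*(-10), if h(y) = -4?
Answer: -155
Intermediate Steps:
l(B) = 1/(-4 + B) (l(B) = 1/(B - 4) = 1/(-4 + B))
(16 + l(2))*(-10) = (16 + 1/(-4 + 2))*(-10) = (16 + 1/(-2))*(-10) = (16 - ½)*(-10) = (31/2)*(-10) = -155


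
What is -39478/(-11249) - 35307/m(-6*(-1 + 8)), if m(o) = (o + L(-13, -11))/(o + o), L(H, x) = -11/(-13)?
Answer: -433686819026/6018215 ≈ -72062.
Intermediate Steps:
L(H, x) = 11/13 (L(H, x) = -11*(-1/13) = 11/13)
m(o) = (11/13 + o)/(2*o) (m(o) = (o + 11/13)/(o + o) = (11/13 + o)/((2*o)) = (11/13 + o)*(1/(2*o)) = (11/13 + o)/(2*o))
-39478/(-11249) - 35307/m(-6*(-1 + 8)) = -39478/(-11249) - 35307*(-156*(-1 + 8)/(11 + 13*(-6*(-1 + 8)))) = -39478*(-1/11249) - 35307*(-1092/(11 + 13*(-6*7))) = 39478/11249 - 35307*(-1092/(11 + 13*(-42))) = 39478/11249 - 35307*(-1092/(11 - 546)) = 39478/11249 - 35307/((1/26)*(-1/42)*(-535)) = 39478/11249 - 35307/535/1092 = 39478/11249 - 35307*1092/535 = 39478/11249 - 38555244/535 = -433686819026/6018215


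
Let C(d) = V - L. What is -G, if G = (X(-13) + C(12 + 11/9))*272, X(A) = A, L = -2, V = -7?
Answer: 4896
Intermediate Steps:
C(d) = -5 (C(d) = -7 - 1*(-2) = -7 + 2 = -5)
G = -4896 (G = (-13 - 5)*272 = -18*272 = -4896)
-G = -1*(-4896) = 4896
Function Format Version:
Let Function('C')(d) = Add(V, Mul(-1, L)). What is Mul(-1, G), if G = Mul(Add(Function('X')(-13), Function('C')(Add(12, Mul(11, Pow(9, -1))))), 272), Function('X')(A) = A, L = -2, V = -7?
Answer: 4896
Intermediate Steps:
Function('C')(d) = -5 (Function('C')(d) = Add(-7, Mul(-1, -2)) = Add(-7, 2) = -5)
G = -4896 (G = Mul(Add(-13, -5), 272) = Mul(-18, 272) = -4896)
Mul(-1, G) = Mul(-1, -4896) = 4896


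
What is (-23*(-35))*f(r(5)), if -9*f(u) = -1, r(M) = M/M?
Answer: 805/9 ≈ 89.444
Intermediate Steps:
r(M) = 1
f(u) = ⅑ (f(u) = -⅑*(-1) = ⅑)
(-23*(-35))*f(r(5)) = -23*(-35)*(⅑) = 805*(⅑) = 805/9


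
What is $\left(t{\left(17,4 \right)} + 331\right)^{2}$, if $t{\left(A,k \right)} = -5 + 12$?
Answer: $114244$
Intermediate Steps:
$t{\left(A,k \right)} = 7$
$\left(t{\left(17,4 \right)} + 331\right)^{2} = \left(7 + 331\right)^{2} = 338^{2} = 114244$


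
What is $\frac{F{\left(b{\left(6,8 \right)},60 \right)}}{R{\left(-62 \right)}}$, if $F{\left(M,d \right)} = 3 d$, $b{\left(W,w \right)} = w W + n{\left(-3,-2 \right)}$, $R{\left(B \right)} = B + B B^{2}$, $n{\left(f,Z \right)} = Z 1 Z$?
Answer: $- \frac{18}{23839} \approx -0.00075507$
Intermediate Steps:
$n{\left(f,Z \right)} = Z^{2}$ ($n{\left(f,Z \right)} = Z Z = Z^{2}$)
$R{\left(B \right)} = B + B^{3}$
$b{\left(W,w \right)} = 4 + W w$ ($b{\left(W,w \right)} = w W + \left(-2\right)^{2} = W w + 4 = 4 + W w$)
$\frac{F{\left(b{\left(6,8 \right)},60 \right)}}{R{\left(-62 \right)}} = \frac{3 \cdot 60}{-62 + \left(-62\right)^{3}} = \frac{180}{-62 - 238328} = \frac{180}{-238390} = 180 \left(- \frac{1}{238390}\right) = - \frac{18}{23839}$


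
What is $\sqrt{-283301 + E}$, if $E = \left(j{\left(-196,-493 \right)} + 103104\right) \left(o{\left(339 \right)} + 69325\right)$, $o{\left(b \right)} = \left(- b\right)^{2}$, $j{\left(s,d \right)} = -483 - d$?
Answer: $\sqrt{18998058743} \approx 1.3783 \cdot 10^{5}$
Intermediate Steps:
$o{\left(b \right)} = b^{2}$
$E = 18998342044$ ($E = \left(\left(-483 - -493\right) + 103104\right) \left(339^{2} + 69325\right) = \left(\left(-483 + 493\right) + 103104\right) \left(114921 + 69325\right) = \left(10 + 103104\right) 184246 = 103114 \cdot 184246 = 18998342044$)
$\sqrt{-283301 + E} = \sqrt{-283301 + 18998342044} = \sqrt{18998058743}$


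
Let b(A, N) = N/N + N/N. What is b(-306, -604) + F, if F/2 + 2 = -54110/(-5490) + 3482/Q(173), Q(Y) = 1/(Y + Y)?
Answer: 1322849380/549 ≈ 2.4096e+6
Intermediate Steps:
b(A, N) = 2 (b(A, N) = 1 + 1 = 2)
Q(Y) = 1/(2*Y)
F = 1322848282/549 (F = -4 + 2*(-54110/(-5490) + 3482/(((½)/173))) = -4 + 2*(-54110*(-1/5490) + 3482/(((½)*(1/173)))) = -4 + 2*(5411/549 + 3482/(1/346)) = -4 + 2*(5411/549 + 3482*346) = -4 + 2*(5411/549 + 1204772) = -4 + 2*(661425239/549) = -4 + 1322850478/549 = 1322848282/549 ≈ 2.4096e+6)
b(-306, -604) + F = 2 + 1322848282/549 = 1322849380/549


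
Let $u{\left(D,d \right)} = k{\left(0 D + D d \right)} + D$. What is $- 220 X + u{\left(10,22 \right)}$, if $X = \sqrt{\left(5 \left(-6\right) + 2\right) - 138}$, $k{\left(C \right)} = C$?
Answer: $230 - 220 i \sqrt{166} \approx 230.0 - 2834.5 i$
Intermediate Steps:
$u{\left(D,d \right)} = D + D d$ ($u{\left(D,d \right)} = \left(0 D + D d\right) + D = \left(0 + D d\right) + D = D d + D = D + D d$)
$X = i \sqrt{166}$ ($X = \sqrt{\left(-30 + 2\right) - 138} = \sqrt{-28 - 138} = \sqrt{-166} = i \sqrt{166} \approx 12.884 i$)
$- 220 X + u{\left(10,22 \right)} = - 220 i \sqrt{166} + 10 \left(1 + 22\right) = - 220 i \sqrt{166} + 10 \cdot 23 = - 220 i \sqrt{166} + 230 = 230 - 220 i \sqrt{166}$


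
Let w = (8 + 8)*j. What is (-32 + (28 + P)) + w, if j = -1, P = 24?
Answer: 4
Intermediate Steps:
w = -16 (w = (8 + 8)*(-1) = 16*(-1) = -16)
(-32 + (28 + P)) + w = (-32 + (28 + 24)) - 16 = (-32 + 52) - 16 = 20 - 16 = 4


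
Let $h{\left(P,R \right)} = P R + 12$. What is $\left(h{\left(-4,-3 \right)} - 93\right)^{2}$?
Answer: $4761$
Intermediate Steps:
$h{\left(P,R \right)} = 12 + P R$
$\left(h{\left(-4,-3 \right)} - 93\right)^{2} = \left(\left(12 - -12\right) - 93\right)^{2} = \left(\left(12 + 12\right) - 93\right)^{2} = \left(24 - 93\right)^{2} = \left(-69\right)^{2} = 4761$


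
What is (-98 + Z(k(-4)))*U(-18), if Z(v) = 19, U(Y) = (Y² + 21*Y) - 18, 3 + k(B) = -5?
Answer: 5688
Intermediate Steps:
k(B) = -8 (k(B) = -3 - 5 = -8)
U(Y) = -18 + Y² + 21*Y
(-98 + Z(k(-4)))*U(-18) = (-98 + 19)*(-18 + (-18)² + 21*(-18)) = -79*(-18 + 324 - 378) = -79*(-72) = 5688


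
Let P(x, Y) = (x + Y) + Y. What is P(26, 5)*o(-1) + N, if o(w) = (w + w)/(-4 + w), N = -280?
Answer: -1328/5 ≈ -265.60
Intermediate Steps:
P(x, Y) = x + 2*Y (P(x, Y) = (Y + x) + Y = x + 2*Y)
o(w) = 2*w/(-4 + w) (o(w) = (2*w)/(-4 + w) = 2*w/(-4 + w))
P(26, 5)*o(-1) + N = (26 + 2*5)*(2*(-1)/(-4 - 1)) - 280 = (26 + 10)*(2*(-1)/(-5)) - 280 = 36*(2*(-1)*(-1/5)) - 280 = 36*(2/5) - 280 = 72/5 - 280 = -1328/5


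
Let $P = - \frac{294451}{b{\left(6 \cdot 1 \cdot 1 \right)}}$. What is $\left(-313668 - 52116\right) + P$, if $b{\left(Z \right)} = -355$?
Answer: $- \frac{129558869}{355} \approx -3.6495 \cdot 10^{5}$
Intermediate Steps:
$P = \frac{294451}{355}$ ($P = - \frac{294451}{-355} = \left(-294451\right) \left(- \frac{1}{355}\right) = \frac{294451}{355} \approx 829.44$)
$\left(-313668 - 52116\right) + P = \left(-313668 - 52116\right) + \frac{294451}{355} = -365784 + \frac{294451}{355} = - \frac{129558869}{355}$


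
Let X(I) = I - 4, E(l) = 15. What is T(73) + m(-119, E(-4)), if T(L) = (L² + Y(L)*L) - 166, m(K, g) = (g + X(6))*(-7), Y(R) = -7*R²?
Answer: -2718075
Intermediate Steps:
X(I) = -4 + I
m(K, g) = -14 - 7*g (m(K, g) = (g + (-4 + 6))*(-7) = (g + 2)*(-7) = (2 + g)*(-7) = -14 - 7*g)
T(L) = -166 + L² - 7*L³ (T(L) = (L² + (-7*L²)*L) - 166 = (L² - 7*L³) - 166 = -166 + L² - 7*L³)
T(73) + m(-119, E(-4)) = (-166 + 73² - 7*73³) + (-14 - 7*15) = (-166 + 5329 - 7*389017) + (-14 - 105) = (-166 + 5329 - 2723119) - 119 = -2717956 - 119 = -2718075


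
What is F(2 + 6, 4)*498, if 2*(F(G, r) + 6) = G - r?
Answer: -1992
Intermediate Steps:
F(G, r) = -6 + G/2 - r/2 (F(G, r) = -6 + (G - r)/2 = -6 + (G/2 - r/2) = -6 + G/2 - r/2)
F(2 + 6, 4)*498 = (-6 + (2 + 6)/2 - ½*4)*498 = (-6 + (½)*8 - 2)*498 = (-6 + 4 - 2)*498 = -4*498 = -1992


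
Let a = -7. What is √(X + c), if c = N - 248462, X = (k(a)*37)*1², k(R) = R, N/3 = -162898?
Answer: 3*I*√81935 ≈ 858.73*I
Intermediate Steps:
N = -488694 (N = 3*(-162898) = -488694)
X = -259 (X = -7*37*1² = -259*1 = -259)
c = -737156 (c = -488694 - 248462 = -737156)
√(X + c) = √(-259 - 737156) = √(-737415) = 3*I*√81935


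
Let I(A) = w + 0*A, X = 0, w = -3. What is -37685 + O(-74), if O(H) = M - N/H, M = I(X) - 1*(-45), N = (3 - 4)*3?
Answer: -2785585/74 ≈ -37643.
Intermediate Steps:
N = -3 (N = -1*3 = -3)
I(A) = -3 (I(A) = -3 + 0*A = -3 + 0 = -3)
M = 42 (M = -3 - 1*(-45) = -3 + 45 = 42)
O(H) = 42 + 3/H (O(H) = 42 - (-3)/H = 42 + 3/H)
-37685 + O(-74) = -37685 + (42 + 3/(-74)) = -37685 + (42 + 3*(-1/74)) = -37685 + (42 - 3/74) = -37685 + 3105/74 = -2785585/74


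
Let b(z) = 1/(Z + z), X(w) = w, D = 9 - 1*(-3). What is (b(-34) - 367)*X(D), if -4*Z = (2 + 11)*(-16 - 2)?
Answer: -215772/49 ≈ -4403.5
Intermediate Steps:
Z = 117/2 (Z = -(2 + 11)*(-16 - 2)/4 = -13*(-18)/4 = -¼*(-234) = 117/2 ≈ 58.500)
D = 12 (D = 9 + 3 = 12)
b(z) = 1/(117/2 + z)
(b(-34) - 367)*X(D) = (2/(117 + 2*(-34)) - 367)*12 = (2/(117 - 68) - 367)*12 = (2/49 - 367)*12 = -17981/49*12 = -215772/49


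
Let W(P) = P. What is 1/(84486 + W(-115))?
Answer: 1/84371 ≈ 1.1852e-5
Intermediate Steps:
1/(84486 + W(-115)) = 1/(84486 - 115) = 1/84371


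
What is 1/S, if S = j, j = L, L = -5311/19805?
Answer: -19805/5311 ≈ -3.7291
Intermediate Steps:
L = -5311/19805 (L = -5311*1/19805 = -5311/19805 ≈ -0.26816)
j = -5311/19805 ≈ -0.26816
S = -5311/19805 ≈ -0.26816
1/S = 1/(-5311/19805) = -19805/5311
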